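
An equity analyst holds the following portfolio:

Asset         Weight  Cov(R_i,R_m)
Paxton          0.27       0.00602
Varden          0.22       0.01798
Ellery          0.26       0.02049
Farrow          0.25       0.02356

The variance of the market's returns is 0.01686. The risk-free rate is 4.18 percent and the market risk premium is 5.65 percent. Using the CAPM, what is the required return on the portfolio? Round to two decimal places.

β_Paxton = 0.00602 / 0.01686 = 0.3571
β_Varden = 0.01798 / 0.01686 = 1.0664
β_Ellery = 0.02049 / 0.01686 = 1.2153
β_Farrow = 0.02356 / 0.01686 = 1.3974
β_P = Σ w_i β_i = 0.27×0.3571 + 0.22×1.0664 + 0.26×1.2153 + 0.25×1.3974 = 0.9964
E(R_P) = R_f + β_P × MRP = 4.18% + 0.9964 × 5.65% = 9.81%

9.81%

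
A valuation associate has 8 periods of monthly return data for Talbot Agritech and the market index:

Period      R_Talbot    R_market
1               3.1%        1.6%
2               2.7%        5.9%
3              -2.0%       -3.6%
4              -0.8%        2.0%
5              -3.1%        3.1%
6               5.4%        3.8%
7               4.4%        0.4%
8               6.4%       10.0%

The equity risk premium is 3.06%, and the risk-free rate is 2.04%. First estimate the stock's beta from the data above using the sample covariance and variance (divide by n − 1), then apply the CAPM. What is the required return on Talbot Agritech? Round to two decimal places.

Mean R_i = (3.1 + 2.7 − 2.0 − 0.8 − 3.1 + 5.4 + 4.4 + 6.4) / 8 = 2.0125%
Mean R_m = (1.6 + 5.9 − 3.6 + 2.0 + 3.1 + 3.8 + 0.4 + 10.0) / 8 = 2.9000%
Σ(R_i − R̄_i)(R_m − R̄_m) = 56.4700  ⇒  Cov = 56.4700 / 7 = 8.0671
Σ(R_m − R̄_m)² = 111.2600  ⇒  Var(R_m) = 111.2600 / 7 = 15.8943
β = Cov / Var(R_m) = 8.0671 / 15.8943 = 0.5075
E(R) = R_f + β × MRP = 2.04% + 0.5075 × 3.06% = 3.59%

3.59%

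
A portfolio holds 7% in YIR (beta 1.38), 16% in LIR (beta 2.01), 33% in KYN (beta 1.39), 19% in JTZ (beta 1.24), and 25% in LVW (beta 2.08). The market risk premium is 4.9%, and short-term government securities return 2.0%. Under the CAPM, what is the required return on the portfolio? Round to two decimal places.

10.00%

β_P = Σ w_i β_i = 0.07×1.38 + 0.16×2.01 + 0.33×1.39 + 0.19×1.24 + 0.25×2.08 = 1.6325
E(R_P) = R_f + β_P × MRP = 2.0% + 1.6325 × 4.9% = 10.00%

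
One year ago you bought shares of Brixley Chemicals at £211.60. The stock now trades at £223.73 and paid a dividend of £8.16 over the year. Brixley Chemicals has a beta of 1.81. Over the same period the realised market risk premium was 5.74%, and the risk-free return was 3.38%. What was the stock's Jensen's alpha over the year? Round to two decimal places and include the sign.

-4.18%

Realised HPR = (P1 + D1 − P0) / P0 = (223.73 + 8.16 − 211.60) / 211.60 = 20.29 / 211.60 = 9.5888%
CAPM required = R_f + β·MRP = 3.38% + 1.81 × 5.74% = 13.7694%
α = realised − required = 9.5888% − 13.7694% = -4.18%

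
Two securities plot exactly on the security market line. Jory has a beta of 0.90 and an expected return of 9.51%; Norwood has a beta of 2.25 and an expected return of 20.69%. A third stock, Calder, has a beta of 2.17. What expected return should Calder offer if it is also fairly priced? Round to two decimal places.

MRP (SML slope) = (20.69% − 9.51%) / (2.25 − 0.90) = 11.18% / 1.35 = 8.2815%
R_f (intercept) = 9.51% − 0.90 × 8.2815% = 2.0567%
E(R_Calder) = R_f + β × MRP = 2.0567% + 2.17 × 8.2815% = 20.03%

20.03%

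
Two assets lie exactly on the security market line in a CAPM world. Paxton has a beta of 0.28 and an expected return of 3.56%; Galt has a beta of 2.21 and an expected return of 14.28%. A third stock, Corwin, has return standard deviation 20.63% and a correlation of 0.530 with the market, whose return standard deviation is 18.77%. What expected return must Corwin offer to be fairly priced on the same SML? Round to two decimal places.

MRP = (14.28% − 3.56%) / (2.21 − 0.28) = 5.5544%
R_f = 3.56% − 0.28 × 5.5544% = 2.0048%
β_Corwin = ρ·σ_i/σ_m = 0.530 × 20.63 / 18.77 = 0.5825
E(R_Corwin) = R_f + β × MRP = 2.0048% + 0.5825 × 5.5544% = 5.24%

5.24%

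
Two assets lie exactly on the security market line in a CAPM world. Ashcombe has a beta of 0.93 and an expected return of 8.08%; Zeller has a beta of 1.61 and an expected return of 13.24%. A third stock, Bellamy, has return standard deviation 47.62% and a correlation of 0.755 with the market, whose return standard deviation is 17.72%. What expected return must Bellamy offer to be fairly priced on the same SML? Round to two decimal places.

16.42%

MRP = (13.24% − 8.08%) / (1.61 − 0.93) = 7.5882%
R_f = 8.08% − 0.93 × 7.5882% = 1.0230%
β_Bellamy = ρ·σ_i/σ_m = 0.755 × 47.62 / 17.72 = 2.0290
E(R_Bellamy) = R_f + β × MRP = 1.0230% + 2.0290 × 7.5882% = 16.42%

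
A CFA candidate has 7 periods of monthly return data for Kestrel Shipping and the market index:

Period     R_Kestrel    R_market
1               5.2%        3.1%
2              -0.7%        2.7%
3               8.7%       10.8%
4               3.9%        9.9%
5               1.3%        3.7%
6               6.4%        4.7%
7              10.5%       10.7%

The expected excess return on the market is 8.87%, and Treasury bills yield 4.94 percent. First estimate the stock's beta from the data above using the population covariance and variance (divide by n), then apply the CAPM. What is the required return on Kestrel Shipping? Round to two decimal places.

11.65%

Mean R_i = (5.2 − 0.7 + 8.7 + 3.9 + 1.3 + 6.4 + 10.5) / 7 = 5.0429%
Mean R_m = (3.1 + 2.7 + 10.8 + 9.9 + 3.7 + 4.7 + 10.7) / 7 = 6.5143%
Σ(R_i − R̄_i)(R_m − R̄_m) = 64.0857  ⇒  Cov = 64.0857 / 7 = 9.1551
Σ(R_m − R̄_m)² = 84.7686  ⇒  Var(R_m) = 84.7686 / 7 = 12.1098
β = Cov / Var(R_m) = 9.1551 / 12.1098 = 0.7560
E(R) = R_f + β × MRP = 4.94% + 0.7560 × 8.87% = 11.65%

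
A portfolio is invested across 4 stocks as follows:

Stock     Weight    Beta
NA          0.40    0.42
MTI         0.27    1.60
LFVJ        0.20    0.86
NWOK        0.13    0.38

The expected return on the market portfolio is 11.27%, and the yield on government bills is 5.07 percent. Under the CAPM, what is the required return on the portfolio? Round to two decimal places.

10.16%

β_P = Σ w_i β_i = 0.40×0.42 + 0.27×1.60 + 0.20×0.86 + 0.13×0.38 = 0.8214
MRP = 11.27% − 5.07% = 6.20%
E(R_P) = R_f + β_P × MRP = 5.07% + 0.8214 × 6.20% = 10.16%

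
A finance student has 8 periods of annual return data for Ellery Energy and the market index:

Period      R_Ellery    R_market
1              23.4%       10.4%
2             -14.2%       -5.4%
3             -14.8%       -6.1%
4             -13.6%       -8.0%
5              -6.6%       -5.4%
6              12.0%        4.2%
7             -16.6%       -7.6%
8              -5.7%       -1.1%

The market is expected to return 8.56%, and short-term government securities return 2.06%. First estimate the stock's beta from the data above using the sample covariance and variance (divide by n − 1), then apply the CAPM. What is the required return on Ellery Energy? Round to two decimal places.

16.22%

Mean R_i = (23.4 − 14.2 − 14.8 − 13.6 − 6.6 + 12.0 − 16.6 − 5.7) / 8 = -4.5125%
Mean R_m = (10.4 − 5.4 − 6.1 − 8.0 − 5.4 + 4.2 − 7.6 − 1.1) / 8 = -2.3750%
Σ(R_i − R̄_i)(R_m − R̄_m) = 651.8525  ⇒  Cov = 651.8525 / 7 = 93.1218
Σ(R_m − R̄_m)² = 299.1750  ⇒  Var(R_m) = 299.1750 / 7 = 42.7393
β = Cov / Var(R_m) = 93.1218 / 42.7393 = 2.1788
MRP = 8.56% − 2.06% = 6.50%
E(R) = R_f + β × MRP = 2.06% + 2.1788 × 6.50% = 16.22%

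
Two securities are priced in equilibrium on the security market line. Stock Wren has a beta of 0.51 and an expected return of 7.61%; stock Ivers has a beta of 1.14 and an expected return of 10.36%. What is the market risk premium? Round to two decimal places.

Both satisfy E(R) = R_f + β·MRP, so the slope of the SML is
MRP = (10.36% − 7.61%) / (1.14 − 0.51) = 2.75% / 0.63 = 4.3651%

4.37%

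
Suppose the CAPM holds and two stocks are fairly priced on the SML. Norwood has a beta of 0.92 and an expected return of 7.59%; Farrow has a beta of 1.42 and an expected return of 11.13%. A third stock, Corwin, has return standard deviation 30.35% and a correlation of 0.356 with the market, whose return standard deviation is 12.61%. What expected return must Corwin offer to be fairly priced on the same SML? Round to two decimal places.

MRP = (11.13% − 7.59%) / (1.42 − 0.92) = 7.0800%
R_f = 7.59% − 0.92 × 7.0800% = 1.0764%
β_Corwin = ρ·σ_i/σ_m = 0.356 × 30.35 / 12.61 = 0.8568
E(R_Corwin) = R_f + β × MRP = 1.0764% + 0.8568 × 7.0800% = 7.14%

7.14%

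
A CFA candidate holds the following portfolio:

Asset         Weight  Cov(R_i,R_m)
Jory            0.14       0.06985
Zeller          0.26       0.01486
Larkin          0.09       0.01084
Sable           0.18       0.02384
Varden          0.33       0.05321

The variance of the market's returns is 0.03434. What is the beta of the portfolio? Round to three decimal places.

β_Jory = 0.06985 / 0.03434 = 2.0341
β_Zeller = 0.01486 / 0.03434 = 0.4327
β_Larkin = 0.01084 / 0.03434 = 0.3157
β_Sable = 0.02384 / 0.03434 = 0.6942
β_Varden = 0.05321 / 0.03434 = 1.5495
β_P = Σ w_i β_i = 0.14×2.0341 + 0.26×0.4327 + 0.09×0.3157 + 0.18×0.6942 + 0.33×1.5495 = 1.0620

1.062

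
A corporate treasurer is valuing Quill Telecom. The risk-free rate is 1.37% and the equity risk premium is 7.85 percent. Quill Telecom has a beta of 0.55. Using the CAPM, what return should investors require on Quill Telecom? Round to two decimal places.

E(R) = R_f + β × MRP = 1.37% + 0.55 × 7.85% = 5.69%

5.69%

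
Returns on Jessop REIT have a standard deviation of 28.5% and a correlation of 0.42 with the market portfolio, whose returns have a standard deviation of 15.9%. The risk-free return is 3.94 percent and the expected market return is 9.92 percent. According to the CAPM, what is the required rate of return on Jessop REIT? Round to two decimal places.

8.44%

β = ρ × σ_i / σ_m = 0.42 × 28.5% / 15.9% = 0.7528
MRP = 9.92% − 3.94% = 5.98%
E(R) = 3.94% + 0.7528 × 5.98% = 8.44%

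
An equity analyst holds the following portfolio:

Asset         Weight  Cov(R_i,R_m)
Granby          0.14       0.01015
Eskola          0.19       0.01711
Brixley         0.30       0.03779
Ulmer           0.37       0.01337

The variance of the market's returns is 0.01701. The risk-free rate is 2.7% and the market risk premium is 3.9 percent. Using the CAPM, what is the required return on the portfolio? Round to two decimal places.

β_Granby = 0.01015 / 0.01701 = 0.5967
β_Eskola = 0.01711 / 0.01701 = 1.0059
β_Brixley = 0.03779 / 0.01701 = 2.2216
β_Ulmer = 0.01337 / 0.01701 = 0.7860
β_P = Σ w_i β_i = 0.14×0.5967 + 0.19×1.0059 + 0.30×2.2216 + 0.37×0.7860 = 1.2320
E(R_P) = R_f + β_P × MRP = 2.7% + 1.2320 × 3.9% = 7.50%

7.50%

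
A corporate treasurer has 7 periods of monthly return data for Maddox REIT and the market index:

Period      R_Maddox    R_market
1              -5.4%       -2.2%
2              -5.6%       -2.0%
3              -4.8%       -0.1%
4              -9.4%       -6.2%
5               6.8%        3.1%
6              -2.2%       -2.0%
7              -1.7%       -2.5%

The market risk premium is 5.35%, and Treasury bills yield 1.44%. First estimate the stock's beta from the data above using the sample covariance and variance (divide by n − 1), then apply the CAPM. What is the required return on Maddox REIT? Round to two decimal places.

Mean R_i = (-5.4 − 5.6 − 4.8 − 9.4 + 6.8 − 2.2 − 1.7) / 7 = -3.1857%
Mean R_m = (-2.2 − 2.0 − 0.1 − 6.2 + 3.1 − 2.0 − 2.5) / 7 = -1.7000%
Σ(R_i − R̄_i)(R_m − R̄_m) = 73.6600  ⇒  Cov = 73.6600 / 6 = 12.2767
Σ(R_m − R̄_m)² = 46.9200  ⇒  Var(R_m) = 46.9200 / 6 = 7.8200
β = Cov / Var(R_m) = 12.2767 / 7.8200 = 1.5699
E(R) = R_f + β × MRP = 1.44% + 1.5699 × 5.35% = 9.84%

9.84%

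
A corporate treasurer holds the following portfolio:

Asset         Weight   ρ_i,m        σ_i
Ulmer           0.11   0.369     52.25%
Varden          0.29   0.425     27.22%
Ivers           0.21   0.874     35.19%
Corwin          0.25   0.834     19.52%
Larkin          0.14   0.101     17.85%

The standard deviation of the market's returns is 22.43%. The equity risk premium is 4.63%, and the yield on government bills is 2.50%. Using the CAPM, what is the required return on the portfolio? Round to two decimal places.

β_Ulmer = 0.369 × 52.25% / 22.43% = 0.8596
β_Varden = 0.425 × 27.22% / 22.43% = 0.5158
β_Ivers = 0.874 × 35.19% / 22.43% = 1.3712
β_Corwin = 0.834 × 19.52% / 22.43% = 0.7258
β_Larkin = 0.101 × 17.85% / 22.43% = 0.0804
β_P = Σ w_i β_i = 0.11×0.8596 + 0.29×0.5158 + 0.21×1.3712 + 0.25×0.7258 + 0.14×0.0804 = 0.7248
E(R_P) = R_f + β_P × MRP = 2.50% + 0.7248 × 4.63% = 5.86%

5.86%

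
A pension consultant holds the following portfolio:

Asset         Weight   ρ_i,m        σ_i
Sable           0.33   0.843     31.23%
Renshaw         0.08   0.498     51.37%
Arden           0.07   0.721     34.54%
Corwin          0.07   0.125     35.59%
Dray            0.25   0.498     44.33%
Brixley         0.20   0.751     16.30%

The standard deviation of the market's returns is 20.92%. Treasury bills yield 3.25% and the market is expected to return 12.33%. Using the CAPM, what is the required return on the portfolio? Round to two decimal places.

12.26%

β_Sable = 0.843 × 31.23% / 20.92% = 1.2585
β_Renshaw = 0.498 × 51.37% / 20.92% = 1.2229
β_Arden = 0.721 × 34.54% / 20.92% = 1.1904
β_Corwin = 0.125 × 35.59% / 20.92% = 0.2127
β_Dray = 0.498 × 44.33% / 20.92% = 1.0553
β_Brixley = 0.751 × 16.30% / 20.92% = 0.5851
β_P = Σ w_i β_i = 0.33×1.2585 + 0.08×1.2229 + 0.07×1.1904 + 0.07×0.2127 + 0.25×1.0553 + 0.20×0.5851 = 0.9922
MRP = 12.33% − 3.25% = 9.08%
E(R_P) = R_f + β_P × MRP = 3.25% + 0.9922 × 9.08% = 12.26%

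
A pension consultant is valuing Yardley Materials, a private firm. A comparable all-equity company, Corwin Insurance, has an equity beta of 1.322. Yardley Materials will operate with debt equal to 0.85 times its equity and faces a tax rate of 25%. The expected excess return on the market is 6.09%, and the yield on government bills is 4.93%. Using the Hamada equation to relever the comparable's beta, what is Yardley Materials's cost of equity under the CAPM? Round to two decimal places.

β_L = β_U × [1 + (1 − t)(D/E)] = 1.322 × [1 + (1 − 0.25) × 0.85]
    = 1.322 × [1 + 0.75 × 0.85] = 1.322 × 1.6375 = 2.1648
E(R) = R_f + β_L × MRP = 4.93% + 2.1648 × 6.09% = 18.11%

18.11%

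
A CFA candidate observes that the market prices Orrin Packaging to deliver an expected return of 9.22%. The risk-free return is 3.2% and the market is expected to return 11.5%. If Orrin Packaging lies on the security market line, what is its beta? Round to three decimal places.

0.725

MRP = 11.5% − 3.2% = 8.30%
β = (E(R) − R_f) / MRP = (9.22% − 3.2%) / 8.3% = 6.02% / 8.3% = 0.725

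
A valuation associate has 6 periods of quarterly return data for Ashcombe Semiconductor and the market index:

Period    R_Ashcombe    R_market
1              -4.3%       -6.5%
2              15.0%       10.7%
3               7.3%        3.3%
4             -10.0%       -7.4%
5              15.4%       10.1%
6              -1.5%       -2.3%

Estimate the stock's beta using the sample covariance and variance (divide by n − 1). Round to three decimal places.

1.305

Mean R_i = (-4.3 + 15.0 + 7.3 − 10.0 + 15.4 − 1.5) / 6 = 3.6500%
Mean R_m = (-6.5 + 10.7 + 3.3 − 7.4 + 10.1 − 2.3) / 6 = 1.3167%
Σ(R_i − R̄_i)(R_m − R̄_m) = 416.6950  ⇒  Cov = 416.6950 / 5 = 83.3390
Σ(R_m − R̄_m)² = 319.2883  ⇒  Var(R_m) = 319.2883 / 5 = 63.8577
β = Cov / Var(R_m) = 83.3390 / 63.8577 = 1.3051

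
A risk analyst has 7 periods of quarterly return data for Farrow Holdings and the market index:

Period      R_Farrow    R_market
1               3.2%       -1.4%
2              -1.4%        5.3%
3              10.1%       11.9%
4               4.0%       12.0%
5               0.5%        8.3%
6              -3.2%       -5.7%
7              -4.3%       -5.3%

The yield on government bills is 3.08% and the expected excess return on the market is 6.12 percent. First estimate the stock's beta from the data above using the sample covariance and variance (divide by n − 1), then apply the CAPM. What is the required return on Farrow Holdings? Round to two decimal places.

Mean R_i = (3.2 − 1.4 + 10.1 + 4.0 + 0.5 − 3.2 − 4.3) / 7 = 1.2714%
Mean R_m = (-1.4 + 5.3 + 11.9 + 12.0 + 8.3 − 5.7 − 5.3) / 7 = 3.5857%
Σ(R_i − R̄_i)(R_m − R̄_m) = 169.5571  ⇒  Cov = 169.5571 / 6 = 28.2595
Σ(R_m − R̄_m)² = 355.1286  ⇒  Var(R_m) = 355.1286 / 6 = 59.1881
β = Cov / Var(R_m) = 28.2595 / 59.1881 = 0.4775
E(R) = R_f + β × MRP = 3.08% + 0.4775 × 6.12% = 6.00%

6.00%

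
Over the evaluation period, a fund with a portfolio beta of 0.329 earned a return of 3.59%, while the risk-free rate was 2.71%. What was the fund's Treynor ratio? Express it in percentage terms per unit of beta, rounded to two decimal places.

Treynor = (R_P − R_f) / β_P = (3.59% − 2.71%) / 0.3290 = 0.88% / 0.3290 = 2.67%

2.67%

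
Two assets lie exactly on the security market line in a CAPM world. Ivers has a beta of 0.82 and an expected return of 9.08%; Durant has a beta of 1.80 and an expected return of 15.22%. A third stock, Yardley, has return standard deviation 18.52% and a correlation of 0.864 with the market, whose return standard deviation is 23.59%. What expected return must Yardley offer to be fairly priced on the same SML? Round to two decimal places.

8.19%

MRP = (15.22% − 9.08%) / (1.80 − 0.82) = 6.2653%
R_f = 9.08% − 0.82 × 6.2653% = 3.9425%
β_Yardley = ρ·σ_i/σ_m = 0.864 × 18.52 / 23.59 = 0.6783
E(R_Yardley) = R_f + β × MRP = 3.9425% + 0.6783 × 6.2653% = 8.19%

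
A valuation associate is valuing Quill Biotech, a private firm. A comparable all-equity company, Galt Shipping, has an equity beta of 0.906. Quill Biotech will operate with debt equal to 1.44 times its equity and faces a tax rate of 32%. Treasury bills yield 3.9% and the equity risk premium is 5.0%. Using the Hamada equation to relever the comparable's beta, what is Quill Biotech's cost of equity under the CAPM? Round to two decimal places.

β_L = β_U × [1 + (1 − t)(D/E)] = 0.906 × [1 + (1 − 0.32) × 1.44]
    = 0.906 × [1 + 0.68 × 1.44] = 0.906 × 1.9792 = 1.7932
E(R) = R_f + β_L × MRP = 3.9% + 1.7932 × 5.0% = 12.87%

12.87%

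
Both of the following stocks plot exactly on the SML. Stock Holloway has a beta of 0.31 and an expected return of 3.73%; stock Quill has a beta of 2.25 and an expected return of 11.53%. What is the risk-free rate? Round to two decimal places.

Both satisfy E(R) = R_f + β·MRP, so the slope of the SML is
MRP = (11.53% − 3.73%) / (2.25 − 0.31) = 7.80% / 1.94 = 4.0206%
R_f = E(R_Holloway) − β_Holloway·MRP = 3.73% − 0.31 × 4.0206% = 2.4836%

2.48%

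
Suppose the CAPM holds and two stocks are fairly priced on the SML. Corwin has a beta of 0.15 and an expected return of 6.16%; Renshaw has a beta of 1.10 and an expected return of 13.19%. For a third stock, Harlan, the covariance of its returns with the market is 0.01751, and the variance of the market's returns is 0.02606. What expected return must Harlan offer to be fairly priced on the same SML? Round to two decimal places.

10.02%

MRP = (13.19% − 6.16%) / (1.10 − 0.15) = 7.4000%
R_f = 6.16% − 0.15 × 7.4000% = 5.0500%
β_Harlan = Cov / Var(R_m) = 0.01751 / 0.02606 = 0.6719
E(R_Harlan) = R_f + β × MRP = 5.0500% + 0.6719 × 7.4000% = 10.02%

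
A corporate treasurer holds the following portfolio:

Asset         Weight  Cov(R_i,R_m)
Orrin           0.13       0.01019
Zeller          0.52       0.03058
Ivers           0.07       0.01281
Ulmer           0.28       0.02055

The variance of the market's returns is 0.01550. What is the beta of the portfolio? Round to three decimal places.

β_Orrin = 0.01019 / 0.01550 = 0.6574
β_Zeller = 0.03058 / 0.01550 = 1.9729
β_Ivers = 0.01281 / 0.01550 = 0.8265
β_Ulmer = 0.02055 / 0.01550 = 1.3258
β_P = Σ w_i β_i = 0.13×0.6574 + 0.52×1.9729 + 0.07×0.8265 + 0.28×1.3258 = 1.5404

1.540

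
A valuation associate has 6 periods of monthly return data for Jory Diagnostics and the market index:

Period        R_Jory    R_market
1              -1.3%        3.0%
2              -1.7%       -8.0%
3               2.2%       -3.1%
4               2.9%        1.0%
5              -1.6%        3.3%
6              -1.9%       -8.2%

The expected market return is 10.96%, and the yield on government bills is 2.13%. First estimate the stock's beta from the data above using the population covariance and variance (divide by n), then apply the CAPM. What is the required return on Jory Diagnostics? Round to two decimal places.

2.98%

Mean R_i = (-1.3 − 1.7 + 2.2 + 2.9 − 1.6 − 1.9) / 6 = -0.2333%
Mean R_m = (3.0 − 8.0 − 3.1 + 1.0 + 3.3 − 8.2) / 6 = -2.0000%
Σ(R_i − R̄_i)(R_m − R̄_m) = 13.2800  ⇒  Cov = 13.2800 / 6 = 2.2133
Σ(R_m − R̄_m)² = 137.7400  ⇒  Var(R_m) = 137.7400 / 6 = 22.9567
β = Cov / Var(R_m) = 2.2133 / 22.9567 = 0.0964
MRP = 10.96% − 2.13% = 8.83%
E(R) = R_f + β × MRP = 2.13% + 0.0964 × 8.83% = 2.98%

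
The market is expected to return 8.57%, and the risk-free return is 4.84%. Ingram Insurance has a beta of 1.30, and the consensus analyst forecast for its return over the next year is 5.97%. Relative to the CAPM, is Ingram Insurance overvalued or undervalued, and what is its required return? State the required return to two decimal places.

Overvalued; required return 9.69%

MRP = 8.57% − 4.84% = 3.73%
Required return = R_f + β·MRP = 4.84% + 1.30 × 3.73% = 9.69%
Forecast 5.97% < required 9.69% → the stock plots below the SML → overvalued.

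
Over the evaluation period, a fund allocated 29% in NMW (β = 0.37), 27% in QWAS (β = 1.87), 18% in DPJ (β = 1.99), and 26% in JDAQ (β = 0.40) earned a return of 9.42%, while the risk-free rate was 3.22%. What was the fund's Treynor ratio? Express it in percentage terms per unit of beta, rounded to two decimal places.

β_P = 0.29×0.37 + 0.27×1.87 + 0.18×1.99 + 0.26×0.40 = 1.0744
Treynor = (R_P − R_f) / β_P = (9.42% − 3.22%) / 1.0744 = 6.20% / 1.0744 = 5.77%

5.77%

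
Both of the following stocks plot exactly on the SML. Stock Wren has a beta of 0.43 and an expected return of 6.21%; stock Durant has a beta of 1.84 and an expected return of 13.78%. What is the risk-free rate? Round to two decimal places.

3.90%

Both satisfy E(R) = R_f + β·MRP, so the slope of the SML is
MRP = (13.78% − 6.21%) / (1.84 − 0.43) = 7.57% / 1.41 = 5.3688%
R_f = E(R_Wren) − β_Wren·MRP = 6.21% − 0.43 × 5.3688% = 3.9014%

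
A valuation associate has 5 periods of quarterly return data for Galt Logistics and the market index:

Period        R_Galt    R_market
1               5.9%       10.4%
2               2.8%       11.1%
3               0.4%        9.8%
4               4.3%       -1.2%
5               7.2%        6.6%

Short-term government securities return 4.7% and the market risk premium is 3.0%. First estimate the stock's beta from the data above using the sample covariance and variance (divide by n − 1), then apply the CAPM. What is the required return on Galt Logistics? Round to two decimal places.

Mean R_i = (5.9 + 2.8 + 0.4 + 4.3 + 7.2) / 5 = 4.1200%
Mean R_m = (10.4 + 11.1 + 9.8 − 1.2 + 6.6) / 5 = 7.3400%
Σ(R_i − R̄_i)(R_m − R̄_m) = -12.4840  ⇒  Cov = -12.4840 / 4 = -3.1210
Σ(R_m − R̄_m)² = 103.0320  ⇒  Var(R_m) = 103.0320 / 4 = 25.7580
β = Cov / Var(R_m) = -3.1210 / 25.7580 = -0.1212
E(R) = R_f + β × MRP = 4.7% + -0.1212 × 3.0% = 4.34%

4.34%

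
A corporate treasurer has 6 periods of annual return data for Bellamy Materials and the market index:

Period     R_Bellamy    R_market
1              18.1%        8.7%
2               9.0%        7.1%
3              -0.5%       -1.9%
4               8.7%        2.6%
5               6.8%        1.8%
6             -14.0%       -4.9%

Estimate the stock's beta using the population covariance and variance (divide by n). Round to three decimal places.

Mean R_i = (18.1 + 9.0 − 0.5 + 8.7 + 6.8 − 14.0) / 6 = 4.6833%
Mean R_m = (8.7 + 7.1 − 1.9 + 2.6 + 1.8 − 4.9) / 6 = 2.2333%
Σ(R_i − R̄_i)(R_m − R̄_m) = 263.0233  ⇒  Cov = 263.0233 / 6 = 43.8372
Σ(R_m − R̄_m)² = 133.7933  ⇒  Var(R_m) = 133.7933 / 6 = 22.2989
β = Cov / Var(R_m) = 43.8372 / 22.2989 = 1.9659

1.966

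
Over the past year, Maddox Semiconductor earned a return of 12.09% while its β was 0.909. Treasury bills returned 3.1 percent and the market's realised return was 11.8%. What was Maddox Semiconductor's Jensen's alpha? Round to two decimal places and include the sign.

+1.08%

Market excess return = 11.8% − 3.1% = 8.70%
CAPM benchmark = R_f + β(R_m − R_f) = 3.1% + 0.909 × 8.7% = 11.0083%
α = actual − benchmark = 12.09% − 11.0083% = +1.08%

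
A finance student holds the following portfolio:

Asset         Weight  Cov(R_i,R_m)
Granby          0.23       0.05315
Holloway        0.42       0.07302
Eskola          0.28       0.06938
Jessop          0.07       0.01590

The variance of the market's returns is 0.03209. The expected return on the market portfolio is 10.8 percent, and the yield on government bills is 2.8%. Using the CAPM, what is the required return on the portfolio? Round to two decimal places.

18.61%

β_Granby = 0.05315 / 0.03209 = 1.6563
β_Holloway = 0.07302 / 0.03209 = 2.2755
β_Eskola = 0.06938 / 0.03209 = 2.1620
β_Jessop = 0.01590 / 0.03209 = 0.4955
β_P = Σ w_i β_i = 0.23×1.6563 + 0.42×2.2755 + 0.28×2.1620 + 0.07×0.4955 = 1.9767
MRP = 10.8% − 2.8% = 8.00%
E(R_P) = R_f + β_P × MRP = 2.8% + 1.9767 × 8.0% = 18.61%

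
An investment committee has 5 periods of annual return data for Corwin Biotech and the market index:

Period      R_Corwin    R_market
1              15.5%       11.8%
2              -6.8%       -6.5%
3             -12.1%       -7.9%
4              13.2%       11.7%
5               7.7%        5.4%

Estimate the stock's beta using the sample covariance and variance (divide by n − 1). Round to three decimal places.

1.272

Mean R_i = (15.5 − 6.8 − 12.1 + 13.2 + 7.7) / 5 = 3.5000%
Mean R_m = (11.8 − 6.5 − 7.9 + 11.7 + 5.4) / 5 = 2.9000%
Σ(R_i − R̄_i)(R_m − R̄_m) = 467.9600  ⇒  Cov = 467.9600 / 4 = 116.9900
Σ(R_m − R̄_m)² = 367.9000  ⇒  Var(R_m) = 367.9000 / 4 = 91.9750
β = Cov / Var(R_m) = 116.9900 / 91.9750 = 1.2720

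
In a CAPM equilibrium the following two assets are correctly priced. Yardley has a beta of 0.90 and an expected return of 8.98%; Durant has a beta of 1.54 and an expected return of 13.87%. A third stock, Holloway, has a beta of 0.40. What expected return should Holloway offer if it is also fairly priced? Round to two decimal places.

MRP (SML slope) = (13.87% − 8.98%) / (1.54 − 0.90) = 4.89% / 0.64 = 7.6406%
R_f (intercept) = 8.98% − 0.90 × 7.6406% = 2.1035%
E(R_Holloway) = R_f + β × MRP = 2.1035% + 0.40 × 7.6406% = 5.16%

5.16%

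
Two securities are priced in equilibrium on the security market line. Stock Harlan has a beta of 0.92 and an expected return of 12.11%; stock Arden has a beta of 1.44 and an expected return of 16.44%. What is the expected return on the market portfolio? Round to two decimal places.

Both satisfy E(R) = R_f + β·MRP, so the slope of the SML is
MRP = (16.44% − 12.11%) / (1.44 − 0.92) = 4.33% / 0.52 = 8.3269%
R_f = E(R_Harlan) − β_Harlan·MRP = 12.11% − 0.92 × 8.3269% = 4.4493%
E(R_m) = R_f + MRP = 4.4493% + 8.3269% = 12.78%

12.78%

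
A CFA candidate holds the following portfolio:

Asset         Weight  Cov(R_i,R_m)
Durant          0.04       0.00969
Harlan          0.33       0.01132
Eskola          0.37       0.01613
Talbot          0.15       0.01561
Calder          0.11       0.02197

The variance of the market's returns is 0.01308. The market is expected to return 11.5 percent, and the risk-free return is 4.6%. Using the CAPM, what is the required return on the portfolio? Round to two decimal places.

12.43%

β_Durant = 0.00969 / 0.01308 = 0.7408
β_Harlan = 0.01132 / 0.01308 = 0.8654
β_Eskola = 0.01613 / 0.01308 = 1.2332
β_Talbot = 0.01561 / 0.01308 = 1.1934
β_Calder = 0.02197 / 0.01308 = 1.6797
β_P = Σ w_i β_i = 0.04×0.7408 + 0.33×0.8654 + 0.37×1.2332 + 0.15×1.1934 + 0.11×1.6797 = 1.1353
MRP = 11.5% − 4.6% = 6.90%
E(R_P) = R_f + β_P × MRP = 4.6% + 1.1353 × 6.9% = 12.43%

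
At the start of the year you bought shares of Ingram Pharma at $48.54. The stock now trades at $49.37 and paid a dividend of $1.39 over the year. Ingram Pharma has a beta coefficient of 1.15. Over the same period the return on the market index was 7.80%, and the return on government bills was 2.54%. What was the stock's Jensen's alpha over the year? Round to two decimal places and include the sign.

Realised HPR = (P1 + D1 − P0) / P0 = (49.37 + 1.39 − 48.54) / 48.54 = 2.22 / 48.54 = 4.5735%
MRP = 7.80% − 2.54% = 5.26%
CAPM required = R_f + β·MRP = 2.54% + 1.15 × 5.26% = 8.5890%
α = realised − required = 4.5735% − 8.5890% = -4.02%

-4.02%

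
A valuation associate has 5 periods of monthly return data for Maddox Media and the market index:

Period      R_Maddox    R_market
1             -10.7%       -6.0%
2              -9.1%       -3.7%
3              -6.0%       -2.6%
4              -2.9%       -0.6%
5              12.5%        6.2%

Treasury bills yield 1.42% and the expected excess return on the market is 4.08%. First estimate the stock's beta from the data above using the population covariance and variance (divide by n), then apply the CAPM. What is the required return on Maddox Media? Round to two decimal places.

Mean R_i = (-10.7 − 9.1 − 6.0 − 2.9 + 12.5) / 5 = -3.2400%
Mean R_m = (-6.0 − 3.7 − 2.6 − 0.6 + 6.2) / 5 = -1.3400%
Σ(R_i − R̄_i)(R_m − R̄_m) = 171.0020  ⇒  Cov = 171.0020 / 5 = 34.2004
Σ(R_m − R̄_m)² = 86.2720  ⇒  Var(R_m) = 86.2720 / 5 = 17.2544
β = Cov / Var(R_m) = 34.2004 / 17.2544 = 1.9821
E(R) = R_f + β × MRP = 1.42% + 1.9821 × 4.08% = 9.51%

9.51%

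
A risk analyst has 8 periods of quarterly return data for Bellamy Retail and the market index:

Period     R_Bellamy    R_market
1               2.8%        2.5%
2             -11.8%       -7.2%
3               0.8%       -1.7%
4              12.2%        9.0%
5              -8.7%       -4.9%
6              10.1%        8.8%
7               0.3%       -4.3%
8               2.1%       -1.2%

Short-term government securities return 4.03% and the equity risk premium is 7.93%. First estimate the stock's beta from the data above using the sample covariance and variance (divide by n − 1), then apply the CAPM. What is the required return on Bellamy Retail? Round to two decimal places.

Mean R_i = (2.8 − 11.8 + 0.8 + 12.2 − 8.7 + 10.1 + 0.3 + 2.1) / 8 = 0.9750%
Mean R_m = (2.5 − 7.2 − 1.7 + 9.0 − 4.9 + 8.8 − 4.3 − 1.2) / 8 = 0.1250%
Σ(R_i − R̄_i)(R_m − R̄_m) = 327.1250  ⇒  Cov = 327.1250 / 7 = 46.7321
Σ(R_m − R̄_m)² = 263.2350  ⇒  Var(R_m) = 263.2350 / 7 = 37.6050
β = Cov / Var(R_m) = 46.7321 / 37.6050 = 1.2427
E(R) = R_f + β × MRP = 4.03% + 1.2427 × 7.93% = 13.88%

13.88%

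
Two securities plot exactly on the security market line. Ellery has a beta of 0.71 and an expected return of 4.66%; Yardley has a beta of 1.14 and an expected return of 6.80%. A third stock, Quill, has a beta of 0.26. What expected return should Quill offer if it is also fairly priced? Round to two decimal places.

MRP (SML slope) = (6.80% − 4.66%) / (1.14 − 0.71) = 2.14% / 0.43 = 4.9767%
R_f (intercept) = 4.66% − 0.71 × 4.9767% = 1.1265%
E(R_Quill) = R_f + β × MRP = 1.1265% + 0.26 × 4.9767% = 2.42%

2.42%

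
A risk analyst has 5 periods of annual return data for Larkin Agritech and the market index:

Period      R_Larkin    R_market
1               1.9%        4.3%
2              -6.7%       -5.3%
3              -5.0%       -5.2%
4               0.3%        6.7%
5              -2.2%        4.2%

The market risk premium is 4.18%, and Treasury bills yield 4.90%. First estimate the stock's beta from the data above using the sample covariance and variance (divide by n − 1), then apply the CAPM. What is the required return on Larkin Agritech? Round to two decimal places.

7.23%

Mean R_i = (1.9 − 6.7 − 5.0 + 0.3 − 2.2) / 5 = -2.3400%
Mean R_m = (4.3 − 5.3 − 5.2 + 6.7 + 4.2) / 5 = 0.9400%
Σ(R_i − R̄_i)(R_m − R̄_m) = 73.4480  ⇒  Cov = 73.4480 / 4 = 18.3620
Σ(R_m − R̄_m)² = 131.7320  ⇒  Var(R_m) = 131.7320 / 4 = 32.9330
β = Cov / Var(R_m) = 18.3620 / 32.9330 = 0.5576
E(R) = R_f + β × MRP = 4.90% + 0.5576 × 4.18% = 7.23%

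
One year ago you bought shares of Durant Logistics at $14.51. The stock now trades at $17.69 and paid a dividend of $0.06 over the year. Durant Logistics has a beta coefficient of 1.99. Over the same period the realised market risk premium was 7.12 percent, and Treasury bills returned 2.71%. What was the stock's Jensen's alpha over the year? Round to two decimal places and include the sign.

+5.45%

Realised HPR = (P1 + D1 − P0) / P0 = (17.69 + 0.06 − 14.51) / 14.51 = 3.24 / 14.51 = 22.3294%
CAPM required = R_f + β·MRP = 2.71% + 1.99 × 7.12% = 16.8788%
α = realised − required = 22.3294% − 16.8788% = +5.45%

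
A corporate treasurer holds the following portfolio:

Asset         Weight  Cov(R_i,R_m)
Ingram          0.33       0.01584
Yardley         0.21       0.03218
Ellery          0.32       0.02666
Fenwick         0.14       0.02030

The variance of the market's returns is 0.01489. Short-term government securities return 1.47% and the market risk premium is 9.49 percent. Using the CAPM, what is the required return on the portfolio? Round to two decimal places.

β_Ingram = 0.01584 / 0.01489 = 1.0638
β_Yardley = 0.03218 / 0.01489 = 2.1612
β_Ellery = 0.02666 / 0.01489 = 1.7905
β_Fenwick = 0.02030 / 0.01489 = 1.3633
β_P = Σ w_i β_i = 0.33×1.0638 + 0.21×2.1612 + 0.32×1.7905 + 0.14×1.3633 = 1.5687
E(R_P) = R_f + β_P × MRP = 1.47% + 1.5687 × 9.49% = 16.36%

16.36%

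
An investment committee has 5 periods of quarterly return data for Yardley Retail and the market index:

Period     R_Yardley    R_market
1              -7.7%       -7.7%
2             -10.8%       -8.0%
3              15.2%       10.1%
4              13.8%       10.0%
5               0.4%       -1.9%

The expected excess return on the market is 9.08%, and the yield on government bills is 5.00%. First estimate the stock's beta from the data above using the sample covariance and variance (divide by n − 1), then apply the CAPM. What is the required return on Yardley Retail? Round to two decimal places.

Mean R_i = (-7.7 − 10.8 + 15.2 + 13.8 + 0.4) / 5 = 2.1800%
Mean R_m = (-7.7 − 8.0 + 10.1 + 10.0 − 1.9) / 5 = 0.5000%
Σ(R_i − R̄_i)(R_m − R̄_m) = 431.0000  ⇒  Cov = 431.0000 / 4 = 107.7500
Σ(R_m − R̄_m)² = 327.6600  ⇒  Var(R_m) = 327.6600 / 4 = 81.9150
β = Cov / Var(R_m) = 107.7500 / 81.9150 = 1.3154
E(R) = R_f + β × MRP = 5.00% + 1.3154 × 9.08% = 16.94%

16.94%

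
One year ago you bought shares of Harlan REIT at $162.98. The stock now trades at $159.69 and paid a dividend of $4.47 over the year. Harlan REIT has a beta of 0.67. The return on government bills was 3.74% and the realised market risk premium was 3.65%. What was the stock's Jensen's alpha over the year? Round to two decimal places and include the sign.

Realised HPR = (P1 + D1 − P0) / P0 = (159.69 + 4.47 − 162.98) / 162.98 = 1.18 / 162.98 = 0.7240%
CAPM required = R_f + β·MRP = 3.74% + 0.67 × 3.65% = 6.1855%
α = realised − required = 0.7240% − 6.1855% = -5.46%

-5.46%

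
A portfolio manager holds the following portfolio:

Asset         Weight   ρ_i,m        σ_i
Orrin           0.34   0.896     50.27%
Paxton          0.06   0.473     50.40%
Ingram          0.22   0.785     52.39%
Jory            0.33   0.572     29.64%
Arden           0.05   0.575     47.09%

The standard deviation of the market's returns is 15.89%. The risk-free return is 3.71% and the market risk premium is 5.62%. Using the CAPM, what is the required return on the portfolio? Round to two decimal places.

15.29%

β_Orrin = 0.896 × 50.27% / 15.89% = 2.8346
β_Paxton = 0.473 × 50.40% / 15.89% = 1.5003
β_Ingram = 0.785 × 52.39% / 15.89% = 2.5882
β_Jory = 0.572 × 29.64% / 15.89% = 1.0670
β_Arden = 0.575 × 47.09% / 15.89% = 1.7040
β_P = Σ w_i β_i = 0.34×2.8346 + 0.06×1.5003 + 0.22×2.5882 + 0.33×1.0670 + 0.05×1.7040 = 2.0605
E(R_P) = R_f + β_P × MRP = 3.71% + 2.0605 × 5.62% = 15.29%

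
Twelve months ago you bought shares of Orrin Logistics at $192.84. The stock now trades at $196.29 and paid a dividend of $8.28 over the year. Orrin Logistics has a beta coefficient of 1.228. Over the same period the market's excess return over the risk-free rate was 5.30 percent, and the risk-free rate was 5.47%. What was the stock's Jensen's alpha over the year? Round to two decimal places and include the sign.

Realised HPR = (P1 + D1 − P0) / P0 = (196.29 + 8.28 − 192.84) / 192.84 = 11.73 / 192.84 = 6.0828%
CAPM required = R_f + β·MRP = 5.47% + 1.228 × 5.30% = 11.97840%
α = realised − required = 6.0828% − 11.97840% = -5.90%

-5.90%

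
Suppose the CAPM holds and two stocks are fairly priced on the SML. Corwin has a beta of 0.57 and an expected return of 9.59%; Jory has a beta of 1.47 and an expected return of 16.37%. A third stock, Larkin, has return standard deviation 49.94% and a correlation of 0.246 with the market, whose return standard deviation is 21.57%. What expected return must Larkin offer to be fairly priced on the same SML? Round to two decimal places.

MRP = (16.37% − 9.59%) / (1.47 − 0.57) = 7.5333%
R_f = 9.59% − 0.57 × 7.5333% = 5.2960%
β_Larkin = ρ·σ_i/σ_m = 0.246 × 49.94 / 21.57 = 0.5696
E(R_Larkin) = R_f + β × MRP = 5.2960% + 0.5696 × 7.5333% = 9.59%

9.59%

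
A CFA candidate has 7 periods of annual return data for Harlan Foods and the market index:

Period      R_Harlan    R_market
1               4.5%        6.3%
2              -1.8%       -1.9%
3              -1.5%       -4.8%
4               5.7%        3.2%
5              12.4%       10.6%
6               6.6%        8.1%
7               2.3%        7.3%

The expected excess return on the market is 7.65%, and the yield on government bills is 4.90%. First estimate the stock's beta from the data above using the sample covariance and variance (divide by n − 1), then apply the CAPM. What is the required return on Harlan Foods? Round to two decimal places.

Mean R_i = (4.5 − 1.8 − 1.5 + 5.7 + 12.4 + 6.6 + 2.3) / 7 = 4.0286%
Mean R_m = (6.3 − 1.9 − 4.8 + 3.2 + 10.6 + 8.1 + 7.3) / 7 = 4.1143%
Σ(R_i − R̄_i)(R_m − R̄_m) = 142.8771  ⇒  Cov = 142.8771 / 6 = 23.8129
Σ(R_m − R̄_m)² = 189.3486  ⇒  Var(R_m) = 189.3486 / 6 = 31.5581
β = Cov / Var(R_m) = 23.8129 / 31.5581 = 0.7546
E(R) = R_f + β × MRP = 4.90% + 0.7546 × 7.65% = 10.67%

10.67%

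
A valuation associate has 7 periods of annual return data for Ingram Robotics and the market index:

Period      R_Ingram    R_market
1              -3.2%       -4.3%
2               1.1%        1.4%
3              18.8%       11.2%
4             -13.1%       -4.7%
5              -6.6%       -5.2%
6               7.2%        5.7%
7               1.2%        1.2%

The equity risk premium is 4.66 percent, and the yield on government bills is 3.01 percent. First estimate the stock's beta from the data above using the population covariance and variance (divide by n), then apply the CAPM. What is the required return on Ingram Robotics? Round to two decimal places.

Mean R_i = (-3.2 + 1.1 + 18.8 − 13.1 − 6.6 + 7.2 + 1.2) / 7 = 0.7714%
Mean R_m = (-4.3 + 1.4 + 11.2 − 4.7 − 5.2 + 5.7 + 1.2) / 7 = 0.7571%
Σ(R_i − R̄_i)(R_m − R̄_m) = 360.1414  ⇒  Cov = 360.1414 / 7 = 51.4488
Σ(R_m − R̄_m)² = 224.9371  ⇒  Var(R_m) = 224.9371 / 7 = 32.1339
β = Cov / Var(R_m) = 51.4488 / 32.1339 = 1.6011
E(R) = R_f + β × MRP = 3.01% + 1.6011 × 4.66% = 10.47%

10.47%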